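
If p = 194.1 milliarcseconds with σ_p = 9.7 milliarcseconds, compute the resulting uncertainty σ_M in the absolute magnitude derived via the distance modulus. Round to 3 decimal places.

σ_M = 0.109 mag

M = m − 5 log₁₀ d + 5 = m + 5 log₁₀ p + 5, so ∂M/∂p = 5/(p ln 10).
σ_M = (5/ln 10) · (σ_p/p) = 2.1715 × 9.7/194.1 = 2.1715 × 0.049974 = 0.10852.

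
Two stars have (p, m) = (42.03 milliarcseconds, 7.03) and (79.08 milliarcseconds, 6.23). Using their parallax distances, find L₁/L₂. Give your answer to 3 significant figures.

L₁/L₂ = 1.69

d₁ = 1/p₁ = 1/0.04203″ = 23.793 pc; d₂ = 1/p₂ = 1/0.07908″ = 12.645 pc.
M₁ = m₁ − 5 log₁₀ d₁ + 5 = 7.03 − 6.8822 + 5 = 5.1478.
M₂ = 6.23 − 5.5096 + 5 = 5.7204.
L₁/L₂ = 10^(0.4(M₂ − M₁)) = 10^(0.4 × 0.5726) = 10^0.22904 = 1.6945.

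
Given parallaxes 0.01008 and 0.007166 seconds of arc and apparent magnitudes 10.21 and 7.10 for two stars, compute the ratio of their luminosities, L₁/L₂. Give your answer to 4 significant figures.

d₁ = 1/p₁ = 1/0.01008″ = 99.206 pc; d₂ = 1/p₂ = 1/0.007166″ = 139.55 pc.
M₁ = m₁ − 5 log₁₀ d₁ + 5 = 10.21 − 9.9827 + 5 = 5.2273.
M₂ = 7.10 − 10.7236 + 5 = 1.3764.
L₁/L₂ = 10^(0.4(M₂ − M₁)) = 10^(0.4 × (-3.8509)) = 10^(-1.54036) = 0.028816.

L₁/L₂ = 0.02882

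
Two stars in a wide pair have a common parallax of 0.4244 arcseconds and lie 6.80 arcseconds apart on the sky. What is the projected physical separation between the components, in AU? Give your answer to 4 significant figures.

d = 1/p = 1/0.4244″ = 2.3563 pc.
At distance d (pc), an angle of θ arcsec spans θ·d AU: s = 6.80 × 2.3563 = 16.023 AU.

16.02 AU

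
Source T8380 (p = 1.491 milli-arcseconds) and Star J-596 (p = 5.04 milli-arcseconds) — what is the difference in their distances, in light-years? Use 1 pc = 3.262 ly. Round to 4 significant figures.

1541 ly

d_A = 1/0.001491″ = 670.69 pc; d_B = 1/0.005040″ = 198.41 pc.
|d_B − d_A| = |198.41 − 670.69| = 472.28 pc = 472.28 × 3.262 ly = 1540.6 ly.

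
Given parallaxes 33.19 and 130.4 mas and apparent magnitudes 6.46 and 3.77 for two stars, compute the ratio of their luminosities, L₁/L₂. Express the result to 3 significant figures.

d₁ = 1/p₁ = 1/0.03319″ = 30.13 pc; d₂ = 1/p₂ = 1/0.1304″ = 7.6687 pc.
M₁ = m₁ − 5 log₁₀ d₁ + 5 = 6.46 − 7.3950 + 5 = 4.0650.
M₂ = 3.77 − 4.4236 + 5 = 4.3464.
L₁/L₂ = 10^(0.4(M₂ − M₁)) = 10^(0.4 × 0.2814) = 10^0.11256 = 1.2959.

L₁/L₂ = 1.30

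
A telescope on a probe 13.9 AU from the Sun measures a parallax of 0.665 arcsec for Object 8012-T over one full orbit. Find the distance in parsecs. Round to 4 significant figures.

20.90 pc

With baseline B (in AU) and parallax p (in arcsec), d = B/p parsecs.
d = 13.9 / 0.665 = 20.902 pc.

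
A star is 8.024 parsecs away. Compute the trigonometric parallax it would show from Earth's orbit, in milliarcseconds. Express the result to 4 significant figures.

p = 1/d = 1/8.024 = 0.12463 arcsec.
= 0.12463 × 1000 = 124.63 mas.

124.6 mas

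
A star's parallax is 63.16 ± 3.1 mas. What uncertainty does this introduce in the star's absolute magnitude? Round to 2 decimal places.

σ_M = 0.11 mag

M = m − 5 log₁₀ d + 5 = m + 5 log₁₀ p + 5, so ∂M/∂p = 5/(p ln 10).
σ_M = (5/ln 10) · (σ_p/p) = 2.1715 × 3.1/63.16 = 2.1715 × 0.049082 = 0.10658.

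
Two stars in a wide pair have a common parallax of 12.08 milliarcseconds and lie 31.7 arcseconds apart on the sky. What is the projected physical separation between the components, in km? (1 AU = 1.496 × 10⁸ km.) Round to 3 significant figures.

3.93 × 10^11 km

d = 1/p = 1/0.01208″ = 82.781 pc.
At distance d (pc), an angle of θ arcsec spans θ·d AU: s = 31.7 × 82.781 = 2624.2 AU.
= 2624.2 × 1.496 × 10⁸ km = 3.9258 × 10^11 km.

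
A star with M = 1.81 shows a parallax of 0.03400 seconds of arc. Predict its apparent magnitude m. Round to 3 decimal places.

m = 4.153

d = 1/p = 1/0.03400″ = 29.412 pc.
m − M = 5 log₁₀ d − 5 = 5 log₁₀(29.412) − 5 = 7.3426 − 5 = 2.3426.
m = M + (m − M) = 1.81 + 2.3426 = 4.153.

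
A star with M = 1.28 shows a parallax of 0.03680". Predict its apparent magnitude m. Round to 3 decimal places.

d = 1/p = 1/0.03680″ = 27.174 pc.
m − M = 5 log₁₀ d − 5 = 5 log₁₀(27.174) − 5 = 7.1708 − 5 = 2.1708.
m = M + (m − M) = 1.28 + 2.1708 = 3.451.

m = 3.451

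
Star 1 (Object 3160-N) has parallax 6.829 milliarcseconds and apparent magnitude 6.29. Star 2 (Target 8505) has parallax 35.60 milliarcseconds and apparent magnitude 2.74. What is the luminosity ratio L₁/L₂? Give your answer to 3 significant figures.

L₁/L₂ = 1.03

d₁ = 1/p₁ = 1/0.006829″ = 146.43 pc; d₂ = 1/p₂ = 1/0.03560″ = 28.09 pc.
M₁ = m₁ − 5 log₁₀ d₁ + 5 = 6.29 − 10.8282 + 5 = 0.4618.
M₂ = 2.74 − 7.2428 + 5 = 0.4972.
L₁/L₂ = 10^(0.4(M₂ − M₁)) = 10^(0.4 × 0.0354) = 10^0.01416 = 1.0331.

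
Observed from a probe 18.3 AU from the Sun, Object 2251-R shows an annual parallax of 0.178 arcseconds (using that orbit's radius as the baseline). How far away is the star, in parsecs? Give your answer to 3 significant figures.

With baseline B (in AU) and parallax p (in arcsec), d = B/p parsecs.
d = 18.3 / 0.178 = 102.81 pc.

103 pc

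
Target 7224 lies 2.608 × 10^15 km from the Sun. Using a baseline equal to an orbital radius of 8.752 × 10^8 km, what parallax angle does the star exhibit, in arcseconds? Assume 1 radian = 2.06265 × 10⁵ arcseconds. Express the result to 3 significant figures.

θ ≈ B/d = (8.752 × 10^8) / (2.608 × 10^15) = 3.3558 × 10^-7 rad.
In arcseconds: 3.3558 × 10^-7 × 206265 = 0.069218″.

0.0692 arcsec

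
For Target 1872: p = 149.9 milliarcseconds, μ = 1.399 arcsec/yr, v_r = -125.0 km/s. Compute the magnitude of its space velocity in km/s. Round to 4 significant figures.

132.6 km/s

d = 1/p = 1/0.1499″ = 6.6711 pc.
v_t = 4.740 μ d = 4.740 × 1.399 × 6.6711 = 44.238 km/s.
v = √(v_r² + v_t²) = √((-125.0)² + 44.238²) = √17582 = 132.6 km/s.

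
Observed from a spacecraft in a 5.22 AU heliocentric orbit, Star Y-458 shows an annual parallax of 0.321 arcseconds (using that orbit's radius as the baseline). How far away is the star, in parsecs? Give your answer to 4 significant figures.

16.26 pc

With baseline B (in AU) and parallax p (in arcsec), d = B/p parsecs.
d = 5.22 / 0.321 = 16.262 pc.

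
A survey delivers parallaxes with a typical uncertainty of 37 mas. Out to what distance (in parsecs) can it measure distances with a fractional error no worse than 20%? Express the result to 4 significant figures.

σ_d/d = σ_p/p, so the condition is σ_p/p ≤ 0.20, i.e. p ≥ σ_p/0.20.
p_min = 37/0.20 = 185 mas = 0.185 arcsec.
d_max = 1/p_min = 1/0.185 = 5.4054 pc.

5.405 pc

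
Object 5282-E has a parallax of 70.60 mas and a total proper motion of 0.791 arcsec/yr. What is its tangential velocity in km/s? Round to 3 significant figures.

d = 1/p = 1/0.07060″ = 14.164 pc.
v_t = 4.74 × μ × d = 4.74 × 0.791 × 14.164 = 53.106 km/s.

53.1 km/s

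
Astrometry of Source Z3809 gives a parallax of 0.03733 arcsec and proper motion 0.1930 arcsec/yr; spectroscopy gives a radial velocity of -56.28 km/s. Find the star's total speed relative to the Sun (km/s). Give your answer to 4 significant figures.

d = 1/p = 1/0.03733″ = 26.788 pc.
v_t = 4.740 μ d = 4.740 × 0.1930 × 26.788 = 24.506 km/s.
v = √(v_r² + v_t²) = √((-56.28)² + 24.506²) = √3767.98 = 61.384 km/s.

61.38 km/s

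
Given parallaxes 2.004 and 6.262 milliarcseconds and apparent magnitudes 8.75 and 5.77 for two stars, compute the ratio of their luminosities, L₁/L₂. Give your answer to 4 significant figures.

L₁/L₂ = 0.6275

d₁ = 1/p₁ = 1/0.002004″ = 499 pc; d₂ = 1/p₂ = 1/0.006262″ = 159.69 pc.
M₁ = m₁ − 5 log₁₀ d₁ + 5 = 8.75 − 13.4905 + 5 = 0.2595.
M₂ = 5.77 − 11.0164 + 5 = -0.2464.
L₁/L₂ = 10^(0.4(M₂ − M₁)) = 10^(0.4 × (-0.5059)) = 10^(-0.20236) = 0.62754.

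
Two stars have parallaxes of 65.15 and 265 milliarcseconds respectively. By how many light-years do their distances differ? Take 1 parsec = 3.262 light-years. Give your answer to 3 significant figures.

d_A = 1/0.06515″ = 15.349 pc; d_B = 1/0.2650″ = 3.7736 pc.
|d_B − d_A| = |3.7736 − 15.349| = 11.575 pc = 11.575 × 3.262 ly = 37.758 ly.

37.8 ly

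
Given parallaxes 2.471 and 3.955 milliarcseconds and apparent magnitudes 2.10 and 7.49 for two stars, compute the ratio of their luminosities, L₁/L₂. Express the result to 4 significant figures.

d₁ = 1/p₁ = 1/0.002471″ = 404.69 pc; d₂ = 1/p₂ = 1/0.003955″ = 252.84 pc.
M₁ = m₁ − 5 log₁₀ d₁ + 5 = 2.10 − 13.0356 + 5 = -5.9356.
M₂ = 7.49 − 12.0142 + 5 = 0.4758.
L₁/L₂ = 10^(0.4(M₂ − M₁)) = 10^(0.4 × 6.4114) = 10^2.56456 = 366.91.

L₁/L₂ = 366.9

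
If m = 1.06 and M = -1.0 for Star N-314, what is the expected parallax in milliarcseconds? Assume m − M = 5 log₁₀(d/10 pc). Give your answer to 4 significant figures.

m − M = 1.06 − (-1.0) = 2.06.
d = 10^((m−M)/5 + 1) = 10^1.412 = 25.823 pc.
p = 1/d = 1/25.823 = 0.038725 arcsec = 38.725 mas.

38.73 mas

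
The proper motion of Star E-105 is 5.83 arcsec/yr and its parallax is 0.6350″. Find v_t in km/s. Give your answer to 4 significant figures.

43.52 km/s

d = 1/p = 1/0.6350″ = 1.5748 pc.
v_t = 4.74 × μ × d = 4.74 × 5.83 × 1.5748 = 43.518 km/s.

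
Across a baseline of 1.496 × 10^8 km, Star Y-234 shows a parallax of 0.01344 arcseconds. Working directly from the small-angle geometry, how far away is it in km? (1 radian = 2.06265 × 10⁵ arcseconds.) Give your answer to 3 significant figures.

2.30 × 10^15 km

θ = 0.01344″ = 0.01344/206265 = 6.5159 × 10^-8 rad.
d = B/θ = (1.496 × 10^8) / (6.5159 × 10^-8) = 2.2959 × 10^15 km.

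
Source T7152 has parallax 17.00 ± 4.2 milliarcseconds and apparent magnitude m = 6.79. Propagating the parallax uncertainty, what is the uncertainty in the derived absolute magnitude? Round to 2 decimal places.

σ_M = 0.54 mag

M = m − 5 log₁₀ d + 5 = m + 5 log₁₀ p + 5, so ∂M/∂p = 5/(p ln 10).
σ_M = (5/ln 10) · (σ_p/p) = 2.1715 × 4.2/17.00 = 2.1715 × 0.24706 = 0.53649.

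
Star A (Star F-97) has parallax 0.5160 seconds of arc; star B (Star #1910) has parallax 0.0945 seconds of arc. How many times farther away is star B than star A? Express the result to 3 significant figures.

Since d = 1/p, d_B/d_A = p_A/p_B.
= 0.5160 / 0.0945 = 5.4603.

5.46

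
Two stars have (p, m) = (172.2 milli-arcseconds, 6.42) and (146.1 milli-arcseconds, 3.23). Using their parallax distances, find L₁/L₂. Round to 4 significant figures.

L₁/L₂ = 0.03813

d₁ = 1/p₁ = 1/0.1722″ = 5.8072 pc; d₂ = 1/p₂ = 1/0.1461″ = 6.8446 pc.
M₁ = m₁ − 5 log₁₀ d₁ + 5 = 6.42 − 3.8198 + 5 = 7.6002.
M₂ = 3.23 − 4.1767 + 5 = 4.0533.
L₁/L₂ = 10^(0.4(M₂ − M₁)) = 10^(0.4 × (-3.5469)) = 10^(-1.41876) = 0.038128.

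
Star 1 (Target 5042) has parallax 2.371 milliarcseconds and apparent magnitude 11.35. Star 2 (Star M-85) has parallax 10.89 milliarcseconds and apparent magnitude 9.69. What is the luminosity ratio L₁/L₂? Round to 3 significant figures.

L₁/L₂ = 4.57

d₁ = 1/p₁ = 1/0.002371″ = 421.76 pc; d₂ = 1/p₂ = 1/0.01089″ = 91.827 pc.
M₁ = m₁ − 5 log₁₀ d₁ + 5 = 11.35 − 13.1253 + 5 = 3.2247.
M₂ = 9.69 − 9.8149 + 5 = 4.8751.
L₁/L₂ = 10^(0.4(M₂ − M₁)) = 10^(0.4 × 1.6504) = 10^0.66016 = 4.5726.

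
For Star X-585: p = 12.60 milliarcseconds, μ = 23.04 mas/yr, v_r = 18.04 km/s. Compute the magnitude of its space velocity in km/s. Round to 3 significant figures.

d = 1/p = 1/0.01260″ = 79.365 pc.
μ = 23.04 mas/yr = 0.02304 ″/yr.
v_t = 4.740 μ d = 4.740 × 0.02304 × 79.365 = 8.6674 km/s.
v = √(v_r² + v_t²) = √(18.04² + 8.6674²) = √400.565 = 20.014 km/s.

20.0 km/s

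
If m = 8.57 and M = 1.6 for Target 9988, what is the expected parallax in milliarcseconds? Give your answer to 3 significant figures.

4.04 mas

m − M = 8.57 − 1.6 = 6.97.
d = 10^((m−M)/5 + 1) = 10^2.394 = 247.74 pc.
p = 1/d = 1/247.74 = 0.0040365 arcsec = 4.0365 mas.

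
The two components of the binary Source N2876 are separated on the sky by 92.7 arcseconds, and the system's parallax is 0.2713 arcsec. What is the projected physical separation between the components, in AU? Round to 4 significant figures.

d = 1/p = 1/0.2713″ = 3.686 pc.
At distance d (pc), an angle of θ arcsec spans θ·d AU: s = 92.7 × 3.686 = 341.69 AU.

341.7 AU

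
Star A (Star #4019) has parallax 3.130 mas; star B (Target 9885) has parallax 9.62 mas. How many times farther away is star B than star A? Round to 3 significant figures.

0.325

Since d = 1/p, d_B/d_A = p_A/p_B.
= 3.130 / 9.62 = 0.32536.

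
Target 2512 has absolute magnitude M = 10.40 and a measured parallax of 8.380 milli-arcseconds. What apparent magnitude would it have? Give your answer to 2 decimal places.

m = 15.78

d = 1/p = 1/0.008380″ = 119.33 pc.
m − M = 5 log₁₀ d − 5 = 5 log₁₀(119.33) − 5 = 10.3837 − 5 = 5.3837.
m = M + (m − M) = 10.40 + 5.3837 = 15.78.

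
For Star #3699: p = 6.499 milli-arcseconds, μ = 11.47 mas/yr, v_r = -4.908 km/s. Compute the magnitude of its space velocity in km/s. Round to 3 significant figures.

9.70 km/s

d = 1/p = 1/0.006499″ = 153.87 pc.
μ = 11.47 mas/yr = 0.01147 ″/yr.
v_t = 4.740 μ d = 4.740 × 0.01147 × 153.87 = 8.3656 km/s.
v = √(v_r² + v_t²) = √((-4.908)² + 8.3656²) = √94.0717 = 9.6991 km/s.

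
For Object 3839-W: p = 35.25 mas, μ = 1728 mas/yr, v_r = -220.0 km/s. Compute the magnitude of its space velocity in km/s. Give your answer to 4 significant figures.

d = 1/p = 1/0.03525″ = 28.369 pc.
μ = 1728 mas/yr = 1.728 ″/yr.
v_t = 4.740 μ d = 4.740 × 1.728 × 28.369 = 232.36 km/s.
v = √(v_r² + v_t²) = √((-220.0)² + 232.36²) = √102391 = 319.99 km/s.

320.0 km/s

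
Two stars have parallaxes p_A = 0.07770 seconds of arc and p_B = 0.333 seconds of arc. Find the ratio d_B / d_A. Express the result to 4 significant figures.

Since d = 1/p, d_B/d_A = p_A/p_B.
= 0.07770 / 0.333 = 0.23333.

0.2333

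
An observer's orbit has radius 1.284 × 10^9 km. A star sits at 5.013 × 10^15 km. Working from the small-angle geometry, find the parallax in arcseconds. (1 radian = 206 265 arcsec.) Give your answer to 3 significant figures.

0.0528 arcsec

θ ≈ B/d = (1.284 × 10^9) / (5.013 × 10^15) = 2.5613 × 10^-7 rad.
In arcseconds: 2.5613 × 10^-7 × 206265 = 0.052831″.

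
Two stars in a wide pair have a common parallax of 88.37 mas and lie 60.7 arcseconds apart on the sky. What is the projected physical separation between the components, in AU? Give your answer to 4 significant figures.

d = 1/p = 1/0.08837″ = 11.316 pc.
At distance d (pc), an angle of θ arcsec spans θ·d AU: s = 60.7 × 11.316 = 686.88 AU.

686.9 AU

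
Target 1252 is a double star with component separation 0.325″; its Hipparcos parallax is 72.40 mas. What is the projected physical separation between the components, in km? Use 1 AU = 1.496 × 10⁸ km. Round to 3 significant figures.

d = 1/p = 1/0.07240″ = 13.812 pc.
At distance d (pc), an angle of θ arcsec spans θ·d AU: s = 0.325 × 13.812 = 4.4889 AU.
= 4.4889 × 1.496 × 10⁸ km = 6.7154 × 10^8 km.

6.72 × 10^8 km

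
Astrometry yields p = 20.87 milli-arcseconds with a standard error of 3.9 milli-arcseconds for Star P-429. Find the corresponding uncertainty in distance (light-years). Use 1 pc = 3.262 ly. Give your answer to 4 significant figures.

29.21 ly

d = 1/p, so σ_d = σ_p / p².
σ_d = 0.00390 / (0.02087)² = 0.00390 / 0.00043556 = 8.954 pc = 8.954 × 3.262 ly = 29.208 ly.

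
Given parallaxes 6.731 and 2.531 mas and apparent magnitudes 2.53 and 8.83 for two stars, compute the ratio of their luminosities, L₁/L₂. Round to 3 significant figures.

L₁/L₂ = 46.8

d₁ = 1/p₁ = 1/0.006731″ = 148.57 pc; d₂ = 1/p₂ = 1/0.002531″ = 395.1 pc.
M₁ = m₁ − 5 log₁₀ d₁ + 5 = 2.53 − 10.8597 + 5 = -3.3297.
M₂ = 8.83 − 12.9835 + 5 = 0.8465.
L₁/L₂ = 10^(0.4(M₂ − M₁)) = 10^(0.4 × 4.1762) = 10^1.67048 = 46.825.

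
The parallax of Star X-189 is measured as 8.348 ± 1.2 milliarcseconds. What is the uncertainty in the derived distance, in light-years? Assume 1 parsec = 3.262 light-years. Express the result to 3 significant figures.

56.2 ly

d = 1/p, so σ_d = σ_p / p².
σ_d = 0.00120 / (0.008348)² = 0.00120 / 0.000069689 = 17.219 pc = 17.219 × 3.262 ly = 56.168 ly.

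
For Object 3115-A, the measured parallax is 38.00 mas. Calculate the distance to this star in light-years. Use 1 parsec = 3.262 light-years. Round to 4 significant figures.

85.84 light years

p = 38.00 mas = 0.03800 arcsec.
d = 1/p = 1/0.03800 = 26.316 pc.
In light-years: 26.316 × 3.262 = 85.843 ly.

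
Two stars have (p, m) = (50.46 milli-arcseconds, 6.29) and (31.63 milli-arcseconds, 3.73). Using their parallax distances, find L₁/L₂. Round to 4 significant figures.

L₁/L₂ = 0.03718

d₁ = 1/p₁ = 1/0.05046″ = 19.818 pc; d₂ = 1/p₂ = 1/0.03163″ = 31.616 pc.
M₁ = m₁ − 5 log₁₀ d₁ + 5 = 6.29 − 6.4853 + 5 = 4.8047.
M₂ = 3.73 − 7.4995 + 5 = 1.2305.
L₁/L₂ = 10^(0.4(M₂ − M₁)) = 10^(0.4 × (-3.5742)) = 10^(-1.42968) = 0.037181.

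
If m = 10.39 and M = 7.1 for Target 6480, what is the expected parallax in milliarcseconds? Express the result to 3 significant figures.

22.0 mas

m − M = 10.39 − 7.1 = 3.29.
d = 10^((m−M)/5 + 1) = 10^1.658 = 45.499 pc.
p = 1/d = 1/45.499 = 0.021979 arcsec = 21.979 mas.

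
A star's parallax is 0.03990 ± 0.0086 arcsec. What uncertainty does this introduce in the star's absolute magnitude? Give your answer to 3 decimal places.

M = m − 5 log₁₀ d + 5 = m + 5 log₁₀ p + 5, so ∂M/∂p = 5/(p ln 10).
σ_M = (5/ln 10) · (σ_p/p) = 2.1715 × 0.0086/0.03990 = 2.1715 × 0.21554 = 0.46805.

σ_M = 0.468 mag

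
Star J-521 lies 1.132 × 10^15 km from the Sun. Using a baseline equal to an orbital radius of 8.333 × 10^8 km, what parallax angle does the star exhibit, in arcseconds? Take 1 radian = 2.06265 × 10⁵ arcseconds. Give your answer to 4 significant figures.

0.1518 arcsec

θ ≈ B/d = (8.333 × 10^8) / (1.132 × 10^15) = 7.3613 × 10^-7 rad.
In arcseconds: 7.3613 × 10^-7 × 206265 = 0.15184″.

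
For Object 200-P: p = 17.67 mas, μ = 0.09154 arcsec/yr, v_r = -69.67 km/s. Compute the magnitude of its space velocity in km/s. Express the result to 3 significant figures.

73.9 km/s

d = 1/p = 1/0.01767″ = 56.593 pc.
v_t = 4.740 μ d = 4.740 × 0.09154 × 56.593 = 24.556 km/s.
v = √(v_r² + v_t²) = √((-69.67)² + 24.556²) = √5456.91 = 73.871 km/s.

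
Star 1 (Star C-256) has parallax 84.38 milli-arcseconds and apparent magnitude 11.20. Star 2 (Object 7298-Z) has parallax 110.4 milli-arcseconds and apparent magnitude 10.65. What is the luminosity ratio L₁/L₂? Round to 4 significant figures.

L₁/L₂ = 1.031

d₁ = 1/p₁ = 1/0.08438″ = 11.851 pc; d₂ = 1/p₂ = 1/0.1104″ = 9.058 pc.
M₁ = m₁ − 5 log₁₀ d₁ + 5 = 11.20 − 5.3688 + 5 = 10.8312.
M₂ = 10.65 − 4.7852 + 5 = 10.8648.
L₁/L₂ = 10^(0.4(M₂ − M₁)) = 10^(0.4 × 0.0336) = 10^0.01344 = 1.0314.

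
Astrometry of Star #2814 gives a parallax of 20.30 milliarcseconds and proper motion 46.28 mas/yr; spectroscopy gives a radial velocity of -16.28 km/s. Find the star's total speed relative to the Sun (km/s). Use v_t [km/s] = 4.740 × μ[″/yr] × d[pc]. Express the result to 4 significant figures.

d = 1/p = 1/0.02030″ = 49.261 pc.
μ = 46.28 mas/yr = 0.04628 ″/yr.
v_t = 4.740 μ d = 4.740 × 0.04628 × 49.261 = 10.806 km/s.
v = √(v_r² + v_t²) = √((-16.28)² + 10.806²) = √381.808 = 19.54 km/s.

19.54 km/s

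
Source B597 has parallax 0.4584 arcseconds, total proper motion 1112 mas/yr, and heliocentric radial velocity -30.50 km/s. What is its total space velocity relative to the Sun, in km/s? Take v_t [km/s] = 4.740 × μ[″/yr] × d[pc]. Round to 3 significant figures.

32.6 km/s

d = 1/p = 1/0.4584″ = 2.1815 pc.
μ = 1112 mas/yr = 1.112 ″/yr.
v_t = 4.740 μ d = 4.740 × 1.112 × 2.1815 = 11.498 km/s.
v = √(v_r² + v_t²) = √((-30.50)² + 11.498²) = √1062.45 = 32.595 km/s.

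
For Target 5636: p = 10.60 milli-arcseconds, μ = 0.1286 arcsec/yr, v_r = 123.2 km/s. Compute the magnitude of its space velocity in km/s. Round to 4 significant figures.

d = 1/p = 1/0.01060″ = 94.34 pc.
v_t = 4.740 μ d = 4.740 × 0.1286 × 94.34 = 57.506 km/s.
v = √(v_r² + v_t²) = √(123.2² + 57.506²) = √18485.2 = 135.96 km/s.

136.0 km/s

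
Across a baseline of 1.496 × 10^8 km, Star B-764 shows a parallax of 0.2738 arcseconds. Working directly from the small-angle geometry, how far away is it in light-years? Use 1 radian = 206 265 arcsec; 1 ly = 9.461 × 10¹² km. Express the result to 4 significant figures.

11.91 ly

θ = 0.2738″ = 0.2738/206265 = 1.3274 × 10^-6 rad.
d = B/θ = (1.496 × 10^8) / (1.3274 × 10^-6) = 1.1270 × 10^14 km = (1.1270 × 10^14) / (9.461 × 10^12) ly = 11.912 ly.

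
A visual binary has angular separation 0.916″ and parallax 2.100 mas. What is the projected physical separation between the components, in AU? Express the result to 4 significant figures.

436.2 AU

d = 1/p = 1/0.002100″ = 476.19 pc.
At distance d (pc), an angle of θ arcsec spans θ·d AU: s = 0.916 × 476.19 = 436.19 AU.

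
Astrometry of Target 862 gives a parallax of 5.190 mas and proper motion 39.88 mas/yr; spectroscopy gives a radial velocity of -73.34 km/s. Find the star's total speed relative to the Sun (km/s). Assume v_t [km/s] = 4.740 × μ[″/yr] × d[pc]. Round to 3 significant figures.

81.9 km/s

d = 1/p = 1/0.005190″ = 192.68 pc.
μ = 39.88 mas/yr = 0.03988 ″/yr.
v_t = 4.740 μ d = 4.740 × 0.03988 × 192.68 = 36.423 km/s.
v = √(v_r² + v_t²) = √((-73.34)² + 36.423²) = √6705.39 = 81.886 km/s.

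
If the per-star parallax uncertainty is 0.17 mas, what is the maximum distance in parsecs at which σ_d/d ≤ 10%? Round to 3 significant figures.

σ_d/d = σ_p/p, so the condition is σ_p/p ≤ 0.10, i.e. p ≥ σ_p/0.10.
p_min = 0.17/0.10 = 1.7 mas = 0.0017 arcsec.
d_max = 1/p_min = 1/0.0017 = 588.24 pc.

588 pc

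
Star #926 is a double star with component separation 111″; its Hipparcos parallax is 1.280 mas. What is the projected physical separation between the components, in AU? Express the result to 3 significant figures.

86700 AU

d = 1/p = 1/0.001280″ = 781.25 pc.
At distance d (pc), an angle of θ arcsec spans θ·d AU: s = 111 × 781.25 = 86719 AU.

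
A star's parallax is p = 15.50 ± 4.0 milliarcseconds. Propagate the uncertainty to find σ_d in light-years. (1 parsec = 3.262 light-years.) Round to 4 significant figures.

54.31 ly

d = 1/p, so σ_d = σ_p / p².
σ_d = 0.00400 / (0.01550)² = 0.00400 / 0.00024025 = 16.649 pc = 16.649 × 3.262 ly = 54.309 ly.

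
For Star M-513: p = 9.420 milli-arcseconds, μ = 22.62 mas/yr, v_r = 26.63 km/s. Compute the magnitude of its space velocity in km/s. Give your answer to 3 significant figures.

29.0 km/s

d = 1/p = 1/0.009420″ = 106.16 pc.
μ = 22.62 mas/yr = 0.02262 ″/yr.
v_t = 4.740 μ d = 4.740 × 0.02262 × 106.16 = 11.382 km/s.
v = √(v_r² + v_t²) = √(26.63² + 11.382²) = √838.707 = 28.96 km/s.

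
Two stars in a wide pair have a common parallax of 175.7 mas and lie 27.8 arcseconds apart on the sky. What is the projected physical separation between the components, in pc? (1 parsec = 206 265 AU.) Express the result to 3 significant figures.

0.000767 pc

d = 1/p = 1/0.1757″ = 5.6915 pc.
At distance d (pc), an angle of θ arcsec spans θ·d AU: s = 27.8 × 5.6915 = 158.22 AU.
= 158.22 / 206265 = 0.00076707 pc.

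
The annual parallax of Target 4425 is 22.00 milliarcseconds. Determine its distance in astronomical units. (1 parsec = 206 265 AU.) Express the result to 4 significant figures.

p = 22.00 milliarcseconds = 0.02200 arcsec.
d = 1/p = 1/0.02200 = 45.455 pc.
In AU: 45.455 × 206265 = 9.3758 × 10^6 AU.

9.376 × 10^6 AU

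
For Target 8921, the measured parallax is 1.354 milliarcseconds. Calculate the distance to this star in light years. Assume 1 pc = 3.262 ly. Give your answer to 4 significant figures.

p = 1.354 milliarcseconds = 0.001354 arcsec.
d = 1/p = 1/0.001354 = 738.55 pc.
In light-years: 738.55 × 3.262 = 2409.2 ly.

2409 light years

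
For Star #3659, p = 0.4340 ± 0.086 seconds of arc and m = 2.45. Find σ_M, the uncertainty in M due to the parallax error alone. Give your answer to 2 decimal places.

M = m − 5 log₁₀ d + 5 = m + 5 log₁₀ p + 5, so ∂M/∂p = 5/(p ln 10).
σ_M = (5/ln 10) · (σ_p/p) = 2.1715 × 0.086/0.4340 = 2.1715 × 0.19816 = 0.4303.

σ_M = 0.43 mag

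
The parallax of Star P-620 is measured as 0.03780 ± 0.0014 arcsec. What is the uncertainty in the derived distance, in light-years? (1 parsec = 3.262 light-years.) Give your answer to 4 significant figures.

3.196 ly

d = 1/p, so σ_d = σ_p / p².
σ_d = 0.00140 / (0.03780)² = 0.00140 / 0.0014288 = 0.97984 pc = 0.97984 × 3.262 ly = 3.1962 ly.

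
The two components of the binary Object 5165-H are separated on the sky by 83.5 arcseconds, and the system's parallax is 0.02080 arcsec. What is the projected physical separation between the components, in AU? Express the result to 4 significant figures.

d = 1/p = 1/0.02080″ = 48.077 pc.
At distance d (pc), an angle of θ arcsec spans θ·d AU: s = 83.5 × 48.077 = 4014.4 AU.

4014 AU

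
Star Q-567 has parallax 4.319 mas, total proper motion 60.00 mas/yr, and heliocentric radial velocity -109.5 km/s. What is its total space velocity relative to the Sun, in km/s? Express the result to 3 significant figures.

128 km/s

d = 1/p = 1/0.004319″ = 231.54 pc.
μ = 60.00 mas/yr = 0.06000 ″/yr.
v_t = 4.740 μ d = 4.740 × 0.06000 × 231.54 = 65.85 km/s.
v = √(v_r² + v_t²) = √((-109.5)² + 65.85²) = √16326.5 = 127.78 km/s.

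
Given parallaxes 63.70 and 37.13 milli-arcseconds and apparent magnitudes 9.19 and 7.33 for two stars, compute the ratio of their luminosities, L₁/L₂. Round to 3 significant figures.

L₁/L₂ = 0.0613

d₁ = 1/p₁ = 1/0.06370″ = 15.699 pc; d₂ = 1/p₂ = 1/0.03713″ = 26.932 pc.
M₁ = m₁ − 5 log₁₀ d₁ + 5 = 9.19 − 5.9794 + 5 = 8.2106.
M₂ = 7.33 − 7.1513 + 5 = 5.1787.
L₁/L₂ = 10^(0.4(M₂ − M₁)) = 10^(0.4 × (-3.0319)) = 10^(-1.21276) = 0.061269.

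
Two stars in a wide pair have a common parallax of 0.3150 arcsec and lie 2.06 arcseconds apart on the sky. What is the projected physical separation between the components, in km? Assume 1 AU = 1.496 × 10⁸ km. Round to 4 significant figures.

d = 1/p = 1/0.3150″ = 3.1746 pc.
At distance d (pc), an angle of θ arcsec spans θ·d AU: s = 2.06 × 3.1746 = 6.5397 AU.
= 6.5397 × 1.496 × 10⁸ km = 9.7834 × 10^8 km.

9.783 × 10^8 km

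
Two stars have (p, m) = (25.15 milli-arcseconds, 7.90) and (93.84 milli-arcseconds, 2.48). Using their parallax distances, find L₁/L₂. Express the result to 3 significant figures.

d₁ = 1/p₁ = 1/0.02515″ = 39.761 pc; d₂ = 1/p₂ = 1/0.09384″ = 10.656 pc.
M₁ = m₁ − 5 log₁₀ d₁ + 5 = 7.90 − 7.9973 + 5 = 4.9027.
M₂ = 2.48 − 5.1380 + 5 = 2.3420.
L₁/L₂ = 10^(0.4(M₂ − M₁)) = 10^(0.4 × (-2.5607)) = 10^(-1.02428) = 0.094563.

L₁/L₂ = 0.0946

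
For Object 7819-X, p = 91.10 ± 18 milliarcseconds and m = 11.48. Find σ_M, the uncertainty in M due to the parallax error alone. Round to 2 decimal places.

M = m − 5 log₁₀ d + 5 = m + 5 log₁₀ p + 5, so ∂M/∂p = 5/(p ln 10).
σ_M = (5/ln 10) · (σ_p/p) = 2.1715 × 18/91.10 = 2.1715 × 0.19759 = 0.42907.

σ_M = 0.43 mag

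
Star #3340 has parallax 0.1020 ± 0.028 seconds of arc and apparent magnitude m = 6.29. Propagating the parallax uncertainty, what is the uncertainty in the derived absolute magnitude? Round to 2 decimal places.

σ_M = 0.60 mag

M = m − 5 log₁₀ d + 5 = m + 5 log₁₀ p + 5, so ∂M/∂p = 5/(p ln 10).
σ_M = (5/ln 10) · (σ_p/p) = 2.1715 × 0.028/0.1020 = 2.1715 × 0.27451 = 0.5961.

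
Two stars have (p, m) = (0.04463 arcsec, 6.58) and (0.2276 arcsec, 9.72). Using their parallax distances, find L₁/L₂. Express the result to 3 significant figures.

d₁ = 1/p₁ = 1/0.04463″ = 22.406 pc; d₂ = 1/p₂ = 1/0.2276″ = 4.3937 pc.
M₁ = m₁ − 5 log₁₀ d₁ + 5 = 6.58 − 6.7518 + 5 = 4.8282.
M₂ = 9.72 − 3.2142 + 5 = 11.5058.
L₁/L₂ = 10^(0.4(M₂ − M₁)) = 10^(0.4 × 6.6776) = 10^2.67104 = 468.86.

L₁/L₂ = 469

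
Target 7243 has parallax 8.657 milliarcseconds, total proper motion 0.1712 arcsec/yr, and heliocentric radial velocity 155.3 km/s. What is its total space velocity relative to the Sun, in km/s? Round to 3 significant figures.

d = 1/p = 1/0.008657″ = 115.51 pc.
v_t = 4.740 μ d = 4.740 × 0.1712 × 115.51 = 93.735 km/s.
v = √(v_r² + v_t²) = √(155.3² + 93.735²) = √32904.3 = 181.4 km/s.

181 km/s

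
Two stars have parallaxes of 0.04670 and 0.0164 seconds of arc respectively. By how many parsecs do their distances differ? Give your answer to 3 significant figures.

d_A = 1/0.04670″ = 21.413 pc; d_B = 1/0.01640″ = 60.976 pc.
|d_B − d_A| = |60.976 − 21.413| = 39.563 pc.

39.6 pc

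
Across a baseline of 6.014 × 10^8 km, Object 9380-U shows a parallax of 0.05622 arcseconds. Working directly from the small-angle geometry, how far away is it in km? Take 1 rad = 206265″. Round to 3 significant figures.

θ = 0.05622″ = 0.05622/206265 = 2.7256 × 10^-7 rad.
d = B/θ = (6.014 × 10^8) / (2.7256 × 10^-7) = 2.2065 × 10^15 km.

2.21 × 10^15 km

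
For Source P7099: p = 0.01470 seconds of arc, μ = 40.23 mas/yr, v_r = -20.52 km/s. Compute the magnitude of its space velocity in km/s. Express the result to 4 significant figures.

24.28 km/s

d = 1/p = 1/0.01470″ = 68.027 pc.
μ = 40.23 mas/yr = 0.04023 ″/yr.
v_t = 4.740 μ d = 4.740 × 0.04023 × 68.027 = 12.972 km/s.
v = √(v_r² + v_t²) = √((-20.52)² + 12.972²) = √589.343 = 24.276 km/s.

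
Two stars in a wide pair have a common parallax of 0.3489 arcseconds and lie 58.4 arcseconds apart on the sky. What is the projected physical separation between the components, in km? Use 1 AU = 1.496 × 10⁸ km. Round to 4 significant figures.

d = 1/p = 1/0.3489″ = 2.8662 pc.
At distance d (pc), an angle of θ arcsec spans θ·d AU: s = 58.4 × 2.8662 = 167.39 AU.
= 167.39 × 1.496 × 10⁸ km = 2.5042 × 10^10 km.

2.504 × 10^10 km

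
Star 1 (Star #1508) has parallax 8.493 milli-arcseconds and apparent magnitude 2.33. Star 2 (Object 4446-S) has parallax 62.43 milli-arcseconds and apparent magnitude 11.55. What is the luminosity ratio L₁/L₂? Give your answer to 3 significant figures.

L₁/L₂ = 263000

d₁ = 1/p₁ = 1/0.008493″ = 117.74 pc; d₂ = 1/p₂ = 1/0.06243″ = 16.018 pc.
M₁ = m₁ − 5 log₁₀ d₁ + 5 = 2.33 − 10.3546 + 5 = -3.0246.
M₂ = 11.55 − 6.0230 + 5 = 10.5270.
L₁/L₂ = 10^(0.4(M₂ − M₁)) = 10^(0.4 × 13.5516) = 10^5.42064 = 2.6341 × 10^5.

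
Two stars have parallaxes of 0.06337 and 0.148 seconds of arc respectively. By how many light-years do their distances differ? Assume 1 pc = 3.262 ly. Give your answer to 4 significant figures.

d_A = 1/0.06337″ = 15.78 pc; d_B = 1/0.1480″ = 6.7568 pc.
|d_B − d_A| = |6.7568 − 15.78| = 9.0232 pc = 9.0232 × 3.262 ly = 29.434 ly.

29.43 ly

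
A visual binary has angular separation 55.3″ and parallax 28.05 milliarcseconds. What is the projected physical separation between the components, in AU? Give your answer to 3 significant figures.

1970 AU

d = 1/p = 1/0.02805″ = 35.651 pc.
At distance d (pc), an angle of θ arcsec spans θ·d AU: s = 55.3 × 35.651 = 1971.5 AU.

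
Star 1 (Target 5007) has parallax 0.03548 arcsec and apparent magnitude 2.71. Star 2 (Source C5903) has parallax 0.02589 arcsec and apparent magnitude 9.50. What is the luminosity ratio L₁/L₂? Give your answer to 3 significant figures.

d₁ = 1/p₁ = 1/0.03548″ = 28.185 pc; d₂ = 1/p₂ = 1/0.02589″ = 38.625 pc.
M₁ = m₁ − 5 log₁₀ d₁ + 5 = 2.71 − 7.2501 + 5 = 0.4599.
M₂ = 9.50 − 7.9343 + 5 = 6.5657.
L₁/L₂ = 10^(0.4(M₂ − M₁)) = 10^(0.4 × 6.1058) = 10^2.44232 = 276.9.

L₁/L₂ = 277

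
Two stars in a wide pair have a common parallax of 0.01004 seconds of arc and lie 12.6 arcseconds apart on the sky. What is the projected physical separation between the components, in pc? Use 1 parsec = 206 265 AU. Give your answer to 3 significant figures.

d = 1/p = 1/0.01004″ = 99.602 pc.
At distance d (pc), an angle of θ arcsec spans θ·d AU: s = 12.6 × 99.602 = 1255 AU.
= 1255 / 206265 = 0.0060844 pc.

0.00608 pc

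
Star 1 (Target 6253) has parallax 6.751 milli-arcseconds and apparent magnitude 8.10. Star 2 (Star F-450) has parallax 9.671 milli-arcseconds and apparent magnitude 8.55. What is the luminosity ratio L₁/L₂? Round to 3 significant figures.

d₁ = 1/p₁ = 1/0.006751″ = 148.13 pc; d₂ = 1/p₂ = 1/0.009671″ = 103.4 pc.
M₁ = m₁ − 5 log₁₀ d₁ + 5 = 8.10 − 10.8532 + 5 = 2.2468.
M₂ = 8.55 − 10.0726 + 5 = 3.4774.
L₁/L₂ = 10^(0.4(M₂ − M₁)) = 10^(0.4 × 1.2306) = 10^0.49224 = 3.1063.

L₁/L₂ = 3.11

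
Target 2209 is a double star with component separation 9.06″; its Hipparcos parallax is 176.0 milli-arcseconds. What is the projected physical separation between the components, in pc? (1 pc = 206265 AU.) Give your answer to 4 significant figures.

0.0002496 pc

d = 1/p = 1/0.1760″ = 5.6818 pc.
At distance d (pc), an angle of θ arcsec spans θ·d AU: s = 9.06 × 5.6818 = 51.477 AU.
= 51.477 / 206265 = 0.00024957 pc.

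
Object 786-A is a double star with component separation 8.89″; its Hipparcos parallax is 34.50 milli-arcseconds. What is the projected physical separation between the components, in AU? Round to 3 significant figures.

d = 1/p = 1/0.03450″ = 28.986 pc.
At distance d (pc), an angle of θ arcsec spans θ·d AU: s = 8.89 × 28.986 = 257.69 AU.

258 AU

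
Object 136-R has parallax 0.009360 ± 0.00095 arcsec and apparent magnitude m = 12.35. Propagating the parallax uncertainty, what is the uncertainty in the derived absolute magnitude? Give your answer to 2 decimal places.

σ_M = 0.22 mag

M = m − 5 log₁₀ d + 5 = m + 5 log₁₀ p + 5, so ∂M/∂p = 5/(p ln 10).
σ_M = (5/ln 10) · (σ_p/p) = 2.1715 × 0.00095/0.009360 = 2.1715 × 0.1015 = 0.22041.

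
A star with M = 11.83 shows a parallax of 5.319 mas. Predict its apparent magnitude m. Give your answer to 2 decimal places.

m = 18.20

d = 1/p = 1/0.005319″ = 188.01 pc.
m − M = 5 log₁₀ d − 5 = 5 log₁₀(188.01) − 5 = 11.3709 − 5 = 6.3709.
m = M + (m − M) = 11.83 + 6.3709 = 18.20.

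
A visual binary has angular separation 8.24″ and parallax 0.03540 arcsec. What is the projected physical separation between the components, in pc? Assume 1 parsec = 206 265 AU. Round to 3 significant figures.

0.00113 pc

d = 1/p = 1/0.03540″ = 28.249 pc.
At distance d (pc), an angle of θ arcsec spans θ·d AU: s = 8.24 × 28.249 = 232.77 AU.
= 232.77 / 206265 = 0.0011285 pc.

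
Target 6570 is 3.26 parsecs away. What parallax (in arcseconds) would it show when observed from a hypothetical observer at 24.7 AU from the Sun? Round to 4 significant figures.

p (arcsec) = B (AU) / d (pc).
p = 24.7 / 3.26 = 7.5767 arcsec.

7.577 arcsec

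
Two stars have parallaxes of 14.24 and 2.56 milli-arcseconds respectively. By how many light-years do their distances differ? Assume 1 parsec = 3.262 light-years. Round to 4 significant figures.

1045 ly

d_A = 1/0.01424″ = 70.225 pc; d_B = 1/0.002560″ = 390.63 pc.
|d_B − d_A| = |390.63 − 70.225| = 320.41 pc = 320.41 × 3.262 ly = 1045.2 ly.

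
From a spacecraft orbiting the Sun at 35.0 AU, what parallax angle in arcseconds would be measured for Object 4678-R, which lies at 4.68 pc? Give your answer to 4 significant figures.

7.479 arcsec

p (arcsec) = B (AU) / d (pc).
p = 35.0 / 4.68 = 7.4786 arcsec.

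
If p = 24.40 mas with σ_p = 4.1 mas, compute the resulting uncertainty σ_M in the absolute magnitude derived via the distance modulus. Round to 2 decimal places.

σ_M = 0.36 mag

M = m − 5 log₁₀ d + 5 = m + 5 log₁₀ p + 5, so ∂M/∂p = 5/(p ln 10).
σ_M = (5/ln 10) · (σ_p/p) = 2.1715 × 4.1/24.40 = 2.1715 × 0.16803 = 0.36488.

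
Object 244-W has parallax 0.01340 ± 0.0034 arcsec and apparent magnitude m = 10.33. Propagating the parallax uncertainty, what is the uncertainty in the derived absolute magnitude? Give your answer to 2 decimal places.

σ_M = 0.55 mag

M = m − 5 log₁₀ d + 5 = m + 5 log₁₀ p + 5, so ∂M/∂p = 5/(p ln 10).
σ_M = (5/ln 10) · (σ_p/p) = 2.1715 × 0.0034/0.01340 = 2.1715 × 0.25373 = 0.55097.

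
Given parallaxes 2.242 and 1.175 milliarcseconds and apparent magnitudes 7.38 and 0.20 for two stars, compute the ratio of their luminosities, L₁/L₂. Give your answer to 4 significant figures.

L₁/L₂ = 0.0003688

d₁ = 1/p₁ = 1/0.002242″ = 446.03 pc; d₂ = 1/p₂ = 1/0.001175″ = 851.06 pc.
M₁ = m₁ − 5 log₁₀ d₁ + 5 = 7.38 − 13.2468 + 5 = -0.8668.
M₂ = 0.20 − 14.6498 + 5 = -9.4498.
L₁/L₂ = 10^(0.4(M₂ − M₁)) = 10^(0.4 × (-8.5830)) = 10^(-3.43320) = 0.00036881.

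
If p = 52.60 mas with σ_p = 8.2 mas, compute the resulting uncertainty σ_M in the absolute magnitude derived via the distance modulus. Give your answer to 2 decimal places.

M = m − 5 log₁₀ d + 5 = m + 5 log₁₀ p + 5, so ∂M/∂p = 5/(p ln 10).
σ_M = (5/ln 10) · (σ_p/p) = 2.1715 × 8.2/52.60 = 2.1715 × 0.15589 = 0.33852.

σ_M = 0.34 mag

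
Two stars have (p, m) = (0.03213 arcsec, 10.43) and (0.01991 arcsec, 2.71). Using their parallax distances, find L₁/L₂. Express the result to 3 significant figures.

L₁/L₂ = 0.000314

d₁ = 1/p₁ = 1/0.03213″ = 31.124 pc; d₂ = 1/p₂ = 1/0.01991″ = 50.226 pc.
M₁ = m₁ − 5 log₁₀ d₁ + 5 = 10.43 − 7.4655 + 5 = 7.9645.
M₂ = 2.71 − 8.5046 + 5 = -0.7946.
L₁/L₂ = 10^(0.4(M₂ − M₁)) = 10^(0.4 × (-8.7591)) = 10^(-3.50364) = 0.00031359.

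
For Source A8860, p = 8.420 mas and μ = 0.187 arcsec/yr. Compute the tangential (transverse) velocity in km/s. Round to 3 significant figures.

d = 1/p = 1/0.008420″ = 118.76 pc.
v_t = 4.74 × μ × d = 4.74 × 0.187 × 118.76 = 105.27 km/s.

105 km/s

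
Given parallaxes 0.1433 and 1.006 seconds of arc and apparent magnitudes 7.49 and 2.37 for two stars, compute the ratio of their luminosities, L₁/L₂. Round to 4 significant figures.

d₁ = 1/p₁ = 1/0.1433″ = 6.9784 pc; d₂ = 1/p₂ = 1/1.006″ = 0.99404 pc.
M₁ = m₁ − 5 log₁₀ d₁ + 5 = 7.49 − 4.2188 + 5 = 8.2712.
M₂ = 2.37 − (-0.0130) + 5 = 7.3830.
L₁/L₂ = 10^(0.4(M₂ − M₁)) = 10^(0.4 × (-0.8882)) = 10^(-0.35528) = 0.44129.

L₁/L₂ = 0.4413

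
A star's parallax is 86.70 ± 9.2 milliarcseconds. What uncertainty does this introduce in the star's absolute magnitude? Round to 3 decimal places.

σ_M = 0.230 mag

M = m − 5 log₁₀ d + 5 = m + 5 log₁₀ p + 5, so ∂M/∂p = 5/(p ln 10).
σ_M = (5/ln 10) · (σ_p/p) = 2.1715 × 9.2/86.70 = 2.1715 × 0.10611 = 0.23042.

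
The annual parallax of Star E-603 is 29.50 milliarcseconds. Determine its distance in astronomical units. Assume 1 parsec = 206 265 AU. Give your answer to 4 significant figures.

6.992 × 10^6 AU

p = 29.50 milliarcseconds = 0.02950 arcsec.
d = 1/p = 1/0.02950 = 33.898 pc.
In AU: 33.898 × 206265 = 6.9920 × 10^6 AU.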